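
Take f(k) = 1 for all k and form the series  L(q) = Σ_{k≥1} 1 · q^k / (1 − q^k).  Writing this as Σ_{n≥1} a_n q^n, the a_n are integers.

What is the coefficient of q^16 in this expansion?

a_16 = 5

d|16:{1,2,4,8,16}  Σf=1+1+1+1+1=5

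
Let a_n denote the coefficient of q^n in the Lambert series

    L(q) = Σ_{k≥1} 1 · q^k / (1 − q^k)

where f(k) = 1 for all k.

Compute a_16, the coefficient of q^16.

a_16 = 5

n=16: 16·1 8·2 4·4 2·8 1·16  f→[1+1+1+1+1]=5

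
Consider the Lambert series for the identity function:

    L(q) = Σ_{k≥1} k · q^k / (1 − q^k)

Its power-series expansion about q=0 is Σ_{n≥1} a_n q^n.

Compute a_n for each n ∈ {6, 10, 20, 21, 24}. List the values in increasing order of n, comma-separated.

n=6: 1·6 2·3 3·2 6·1  f→[1+2+3+6]=12
n=10: 10·1 5·2 2·5 1·10  f→[10+5+2+1]=18
[q^20] f(1)=1,f(2)=2,f(4)=4,f(5)=5,f(10)=10,f(20)=20 ⇒ 42
q^21  k|21↦f(k): 1:1 3:3 7:7 21:21  a_21=32
n=24: 1·24 2·12 3·8 4·6 6·4 8·3 12·2 24·1  f→[1+2+3+4+6+8+12+24]=60

12, 18, 42, 32, 60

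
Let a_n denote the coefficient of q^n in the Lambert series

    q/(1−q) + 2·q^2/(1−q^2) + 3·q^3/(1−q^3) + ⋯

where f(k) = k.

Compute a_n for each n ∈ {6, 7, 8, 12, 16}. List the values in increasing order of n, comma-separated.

q^6  k|6↦f(k): 6:6 3:3 2:2 1:1  a_6=12
[q^7] f(1)=1,f(7)=7 ⇒ 8
q^8  k|8↦f(k): 8:8 4:4 2:2 1:1  a_8=15
n=12: 1·12 2·6 3·4 4·3 6·2 12·1  f→[1+2+3+4+6+12]=28
q^16  k|16↦f(k): 1:1 2:2 4:4 8:8 16:16  a_16=31

12, 8, 15, 28, 31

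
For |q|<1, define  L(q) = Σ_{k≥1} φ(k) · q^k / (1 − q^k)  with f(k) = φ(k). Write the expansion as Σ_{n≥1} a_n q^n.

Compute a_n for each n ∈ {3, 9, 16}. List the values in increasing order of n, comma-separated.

[q^3] φ(3)=2,φ(1)=1 ⇒ 3
[q^9] φ(1)=1,φ(3)=2,φ(9)=6 ⇒ 9
[q^16] φ(16)=8,φ(8)=4,φ(4)=2,φ(2)=1,φ(1)=1 ⇒ 16

3, 9, 16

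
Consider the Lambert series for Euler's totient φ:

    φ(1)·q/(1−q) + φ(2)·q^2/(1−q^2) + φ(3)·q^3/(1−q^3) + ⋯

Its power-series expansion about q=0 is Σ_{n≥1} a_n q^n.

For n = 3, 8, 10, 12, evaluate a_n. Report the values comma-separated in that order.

[q^3] φ(1)=1,φ(3)=2 ⇒ 3
[q^8] φ(8)=4,φ(4)=2,φ(2)=1,φ(1)=1 ⇒ 8
[q^10] φ(1)=1,φ(2)=1,φ(5)=4,φ(10)=4 ⇒ 10
n=12: 1·12 2·6 3·4 4·3 6·2 12·1  φ→[1+1+2+2+2+4]=12

3, 8, 10, 12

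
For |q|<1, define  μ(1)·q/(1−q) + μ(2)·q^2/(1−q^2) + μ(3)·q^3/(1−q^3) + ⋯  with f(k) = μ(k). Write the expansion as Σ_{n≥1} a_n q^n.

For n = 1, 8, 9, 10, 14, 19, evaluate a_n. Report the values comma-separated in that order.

[q^1] μ(1)=1 ⇒ 1
n=8: 8·1 4·2 2·4 1·8  μ→[0+0+(-1)+1]=0
n=9: 9·1 3·3 1·9  μ→[0+(-1)+1]=0
d|10:{10,5,2,1}  Σμ=1+(-1)+(-1)+1=0
q^14  k|14↦μ(k): 1:1 2:-1 7:-1 14:1  a_14=0
[q^19] μ(1)=1,μ(19)=-1 ⇒ 0

1, 0, 0, 0, 0, 0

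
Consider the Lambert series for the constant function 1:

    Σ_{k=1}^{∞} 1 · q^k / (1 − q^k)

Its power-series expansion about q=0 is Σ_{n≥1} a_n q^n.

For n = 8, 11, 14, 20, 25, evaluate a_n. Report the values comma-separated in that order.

[q^8] f(8)=1,f(4)=1,f(2)=1,f(1)=1 ⇒ 4
n=11: 1·11 11·1  f→[1+1]=2
d|14:{14,7,2,1}  Σf=1+1+1+1=4
q^20  k|20↦f(k): 20:1 10:1 5:1 4:1 2:1 1:1  a_20=6
q^25  k|25↦f(k): 1:1 5:1 25:1  a_25=3

4, 2, 4, 6, 3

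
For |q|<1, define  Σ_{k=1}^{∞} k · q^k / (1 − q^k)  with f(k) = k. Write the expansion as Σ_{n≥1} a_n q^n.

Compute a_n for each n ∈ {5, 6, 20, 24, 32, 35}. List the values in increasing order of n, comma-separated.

6, 12, 42, 60, 63, 48

d|5:{1,5}  Σf=1+5=6
d|6:{6,3,2,1}  Σf=6+3+2+1=12
q^20  k|20↦f(k): 20:20 10:10 5:5 4:4 2:2 1:1  a_20=42
n=24: 1·24 2·12 3·8 4·6 6·4 8·3 12·2 24·1  f→[1+2+3+4+6+8+12+24]=60
[q^32] f(1)=1,f(2)=2,f(4)=4,f(8)=8,f(16)=16,f(32)=32 ⇒ 63
d|35:{35,7,5,1}  Σf=35+7+5+1=48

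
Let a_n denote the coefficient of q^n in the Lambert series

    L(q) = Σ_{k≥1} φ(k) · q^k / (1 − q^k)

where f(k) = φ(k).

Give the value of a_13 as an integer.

n=13: 13·1 1·13  φ→[12+1]=13

a_13 = 13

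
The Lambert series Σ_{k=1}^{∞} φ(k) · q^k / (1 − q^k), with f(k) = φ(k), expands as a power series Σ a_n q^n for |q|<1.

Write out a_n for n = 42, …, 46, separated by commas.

n=42: 42·1 21·2 14·3 7·6 6·7 3·14 2·21 1·42  φ→[12+12+6+6+2+2+1+1]=42
[q^43] φ(43)=42,φ(1)=1 ⇒ 43
d|44:{44,22,11,4,2,1}  Σφ=20+10+10+2+1+1=44
n=45: 45·1 15·3 9·5 5·9 3·15 1·45  φ→[24+8+6+4+2+1]=45
[q^46] φ(1)=1,φ(2)=1,φ(23)=22,φ(46)=22 ⇒ 46

42, 43, 44, 45, 46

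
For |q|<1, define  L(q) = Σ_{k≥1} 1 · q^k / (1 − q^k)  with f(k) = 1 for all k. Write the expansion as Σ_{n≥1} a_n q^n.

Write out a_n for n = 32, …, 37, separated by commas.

6, 4, 4, 4, 9, 2

q^32  k|32↦f(k): 1:1 2:1 4:1 8:1 16:1 32:1  a_32=6
q^33  k|33↦f(k): 1:1 3:1 11:1 33:1  a_33=4
d|34:{1,2,17,34}  Σf=1+1+1+1=4
q^35  k|35↦f(k): 35:1 7:1 5:1 1:1  a_35=4
d|36:{36,18,12,9,6,4,3,2,1}  Σf=1+1+1+1+1+1+1+1+1=9
n=37: 37·1 1·37  f→[1+1]=2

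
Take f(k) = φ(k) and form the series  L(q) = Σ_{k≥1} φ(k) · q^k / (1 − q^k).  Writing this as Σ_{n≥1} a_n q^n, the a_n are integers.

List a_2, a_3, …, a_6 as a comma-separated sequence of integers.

q^2  k|2↦φ(k): 2:1 1:1  a_2=2
q^3  k|3↦φ(k): 3:2 1:1  a_3=3
n=4: 1·4 2·2 4·1  φ→[1+1+2]=4
q^5  k|5↦φ(k): 5:4 1:1  a_5=5
q^6  k|6↦φ(k): 1:1 2:1 3:2 6:2  a_6=6

2, 3, 4, 5, 6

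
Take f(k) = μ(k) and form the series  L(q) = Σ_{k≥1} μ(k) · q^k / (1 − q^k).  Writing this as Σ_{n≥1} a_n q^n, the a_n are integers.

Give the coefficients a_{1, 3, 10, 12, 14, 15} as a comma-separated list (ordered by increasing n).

1, 0, 0, 0, 0, 0

d|1:{1}  Σμ=1=1
d|3:{1,3}  Σμ=1+(-1)=0
[q^10] μ(1)=1,μ(2)=-1,μ(5)=-1,μ(10)=1 ⇒ 0
q^12  k|12↦μ(k): 1:1 2:-1 3:-1 4:0 6:1 12:0  a_12=0
[q^14] μ(14)=1,μ(7)=-1,μ(2)=-1,μ(1)=1 ⇒ 0
[q^15] μ(15)=1,μ(5)=-1,μ(3)=-1,μ(1)=1 ⇒ 0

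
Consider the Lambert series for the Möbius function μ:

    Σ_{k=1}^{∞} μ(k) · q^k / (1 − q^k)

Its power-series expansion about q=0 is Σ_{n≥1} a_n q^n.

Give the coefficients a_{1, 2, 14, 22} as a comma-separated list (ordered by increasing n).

d|1:{1}  Σμ=1=1
d|2:{2,1}  Σμ=(-1)+1=0
[q^14] μ(14)=1,μ(7)=-1,μ(2)=-1,μ(1)=1 ⇒ 0
[q^22] μ(1)=1,μ(2)=-1,μ(11)=-1,μ(22)=1 ⇒ 0

1, 0, 0, 0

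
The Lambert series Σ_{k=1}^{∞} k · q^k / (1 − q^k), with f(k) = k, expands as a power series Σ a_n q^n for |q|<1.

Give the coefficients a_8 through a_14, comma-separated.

q^8  k|8↦f(k): 8:8 4:4 2:2 1:1  a_8=15
[q^9] f(1)=1,f(3)=3,f(9)=9 ⇒ 13
[q^10] f(1)=1,f(2)=2,f(5)=5,f(10)=10 ⇒ 18
[q^11] f(11)=11,f(1)=1 ⇒ 12
q^12  k|12↦f(k): 1:1 2:2 3:3 4:4 6:6 12:12  a_12=28
n=13: 13·1 1·13  f→[13+1]=14
n=14: 14·1 7·2 2·7 1·14  f→[14+7+2+1]=24

15, 13, 18, 12, 28, 14, 24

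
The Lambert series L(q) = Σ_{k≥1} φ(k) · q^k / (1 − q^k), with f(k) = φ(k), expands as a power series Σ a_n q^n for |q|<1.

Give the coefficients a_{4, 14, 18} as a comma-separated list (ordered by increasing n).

q^4  k|4↦φ(k): 4:2 2:1 1:1  a_4=4
n=14: 14·1 7·2 2·7 1·14  φ→[6+6+1+1]=14
q^18  k|18↦φ(k): 18:6 9:6 6:2 3:2 2:1 1:1  a_18=18

4, 14, 18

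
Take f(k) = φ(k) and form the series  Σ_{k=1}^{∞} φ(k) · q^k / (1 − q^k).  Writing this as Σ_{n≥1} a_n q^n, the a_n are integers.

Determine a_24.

d|24:{1,2,3,4,6,8,12,24}  Σφ=1+1+2+2+2+4+4+8=24

a_24 = 24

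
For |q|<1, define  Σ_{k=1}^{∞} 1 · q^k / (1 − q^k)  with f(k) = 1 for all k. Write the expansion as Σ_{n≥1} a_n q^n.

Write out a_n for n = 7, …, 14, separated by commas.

n=7: 7·1 1·7  f→[1+1]=2
[q^8] f(1)=1,f(2)=1,f(4)=1,f(8)=1 ⇒ 4
[q^9] f(1)=1,f(3)=1,f(9)=1 ⇒ 3
q^10  k|10↦f(k): 10:1 5:1 2:1 1:1  a_10=4
q^11  k|11↦f(k): 11:1 1:1  a_11=2
n=12: 1·12 2·6 3·4 4·3 6·2 12·1  f→[1+1+1+1+1+1]=6
q^13  k|13↦f(k): 13:1 1:1  a_13=2
n=14: 1·14 2·7 7·2 14·1  f→[1+1+1+1]=4

2, 4, 3, 4, 2, 6, 2, 4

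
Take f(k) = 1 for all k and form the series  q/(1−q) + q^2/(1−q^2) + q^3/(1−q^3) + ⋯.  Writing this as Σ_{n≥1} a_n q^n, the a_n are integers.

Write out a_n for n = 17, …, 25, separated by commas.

2, 6, 2, 6, 4, 4, 2, 8, 3

n=17: 17·1 1·17  f→[1+1]=2
d|18:{1,2,3,6,9,18}  Σf=1+1+1+1+1+1=6
n=19: 1·19 19·1  f→[1+1]=2
q^20  k|20↦f(k): 20:1 10:1 5:1 4:1 2:1 1:1  a_20=6
q^21  k|21↦f(k): 21:1 7:1 3:1 1:1  a_21=4
d|22:{1,2,11,22}  Σf=1+1+1+1=4
[q^23] f(23)=1,f(1)=1 ⇒ 2
[q^24] f(24)=1,f(12)=1,f(8)=1,f(6)=1,f(4)=1,f(3)=1,f(2)=1,f(1)=1 ⇒ 8
d|25:{25,5,1}  Σf=1+1+1=3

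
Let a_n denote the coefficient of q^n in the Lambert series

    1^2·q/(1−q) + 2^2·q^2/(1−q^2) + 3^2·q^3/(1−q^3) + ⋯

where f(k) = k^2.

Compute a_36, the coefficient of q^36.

a_36 = 1911

[q^36] f(36)=1296,f(18)=324,f(12)=144,f(9)=81,f(6)=36,f(4)=16,f(3)=9,f(2)=4,f(1)=1 ⇒ 1911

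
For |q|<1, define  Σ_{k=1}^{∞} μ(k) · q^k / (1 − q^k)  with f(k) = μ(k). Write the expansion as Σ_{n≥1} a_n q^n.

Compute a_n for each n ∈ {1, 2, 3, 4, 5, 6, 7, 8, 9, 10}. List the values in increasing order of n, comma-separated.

1, 0, 0, 0, 0, 0, 0, 0, 0, 0

d|1:{1}  Σμ=1=1
[q^2] μ(1)=1,μ(2)=-1 ⇒ 0
[q^3] μ(1)=1,μ(3)=-1 ⇒ 0
d|4:{4,2,1}  Σμ=0+(-1)+1=0
q^5  k|5↦μ(k): 1:1 5:-1  a_5=0
n=6: 6·1 3·2 2·3 1·6  μ→[1+(-1)+(-1)+1]=0
n=7: 1·7 7·1  μ→[1+(-1)]=0
n=8: 1·8 2·4 4·2 8·1  μ→[1+(-1)+0+0]=0
[q^9] μ(1)=1,μ(3)=-1,μ(9)=0 ⇒ 0
[q^10] μ(1)=1,μ(2)=-1,μ(5)=-1,μ(10)=1 ⇒ 0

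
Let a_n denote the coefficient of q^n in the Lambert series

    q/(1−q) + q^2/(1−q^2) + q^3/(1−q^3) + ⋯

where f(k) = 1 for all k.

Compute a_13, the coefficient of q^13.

a_13 = 2

q^13  k|13↦f(k): 13:1 1:1  a_13=2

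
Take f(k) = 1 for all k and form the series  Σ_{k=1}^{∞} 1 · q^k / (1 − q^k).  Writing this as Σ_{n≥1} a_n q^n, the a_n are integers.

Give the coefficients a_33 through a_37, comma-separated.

4, 4, 4, 9, 2

q^33  k|33↦f(k): 33:1 11:1 3:1 1:1  a_33=4
q^34  k|34↦f(k): 1:1 2:1 17:1 34:1  a_34=4
q^35  k|35↦f(k): 35:1 7:1 5:1 1:1  a_35=4
q^36  k|36↦f(k): 36:1 18:1 12:1 9:1 6:1 4:1 3:1 2:1 1:1  a_36=9
q^37  k|37↦f(k): 1:1 37:1  a_37=2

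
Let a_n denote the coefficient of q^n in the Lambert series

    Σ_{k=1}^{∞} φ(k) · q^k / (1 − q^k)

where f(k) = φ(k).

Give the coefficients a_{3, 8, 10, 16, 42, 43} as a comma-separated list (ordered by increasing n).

[q^3] φ(1)=1,φ(3)=2 ⇒ 3
n=8: 1·8 2·4 4·2 8·1  φ→[1+1+2+4]=8
d|10:{1,2,5,10}  Σφ=1+1+4+4=10
[q^16] φ(16)=8,φ(8)=4,φ(4)=2,φ(2)=1,φ(1)=1 ⇒ 16
d|42:{42,21,14,7,6,3,2,1}  Σφ=12+12+6+6+2+2+1+1=42
[q^43] φ(43)=42,φ(1)=1 ⇒ 43

3, 8, 10, 16, 42, 43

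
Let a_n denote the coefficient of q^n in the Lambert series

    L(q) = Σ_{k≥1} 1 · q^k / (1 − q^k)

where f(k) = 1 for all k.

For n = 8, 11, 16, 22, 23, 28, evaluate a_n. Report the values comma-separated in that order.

4, 2, 5, 4, 2, 6

d|8:{1,2,4,8}  Σf=1+1+1+1=4
[q^11] f(11)=1,f(1)=1 ⇒ 2
d|16:{16,8,4,2,1}  Σf=1+1+1+1+1=5
[q^22] f(22)=1,f(11)=1,f(2)=1,f(1)=1 ⇒ 4
d|23:{1,23}  Σf=1+1=2
[q^28] f(1)=1,f(2)=1,f(4)=1,f(7)=1,f(14)=1,f(28)=1 ⇒ 6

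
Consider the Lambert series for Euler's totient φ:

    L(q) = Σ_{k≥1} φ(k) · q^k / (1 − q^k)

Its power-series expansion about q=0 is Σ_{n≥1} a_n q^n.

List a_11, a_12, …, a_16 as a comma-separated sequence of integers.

q^11  k|11↦φ(k): 1:1 11:10  a_11=11
[q^12] φ(12)=4,φ(6)=2,φ(4)=2,φ(3)=2,φ(2)=1,φ(1)=1 ⇒ 12
q^13  k|13↦φ(k): 13:12 1:1  a_13=13
q^14  k|14↦φ(k): 14:6 7:6 2:1 1:1  a_14=14
n=15: 15·1 5·3 3·5 1·15  φ→[8+4+2+1]=15
n=16: 1·16 2·8 4·4 8·2 16·1  φ→[1+1+2+4+8]=16

11, 12, 13, 14, 15, 16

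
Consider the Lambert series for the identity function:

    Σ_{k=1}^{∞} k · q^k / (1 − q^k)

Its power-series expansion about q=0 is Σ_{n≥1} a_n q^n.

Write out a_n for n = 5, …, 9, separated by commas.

[q^5] f(1)=1,f(5)=5 ⇒ 6
q^6  k|6↦f(k): 1:1 2:2 3:3 6:6  a_6=12
[q^7] f(7)=7,f(1)=1 ⇒ 8
[q^8] f(8)=8,f(4)=4,f(2)=2,f(1)=1 ⇒ 15
[q^9] f(9)=9,f(3)=3,f(1)=1 ⇒ 13

6, 12, 8, 15, 13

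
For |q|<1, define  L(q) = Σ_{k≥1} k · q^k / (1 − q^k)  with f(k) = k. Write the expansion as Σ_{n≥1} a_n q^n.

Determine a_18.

a_18 = 39

n=18: 1·18 2·9 3·6 6·3 9·2 18·1  f→[1+2+3+6+9+18]=39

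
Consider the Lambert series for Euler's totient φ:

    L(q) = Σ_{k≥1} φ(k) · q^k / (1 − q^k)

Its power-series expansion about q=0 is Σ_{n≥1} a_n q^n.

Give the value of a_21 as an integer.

[q^21] φ(1)=1,φ(3)=2,φ(7)=6,φ(21)=12 ⇒ 21

a_21 = 21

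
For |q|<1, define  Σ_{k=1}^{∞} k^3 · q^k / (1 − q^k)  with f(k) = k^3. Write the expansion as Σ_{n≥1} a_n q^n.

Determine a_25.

d|25:{1,5,25}  Σf=1+125+15625=15751

a_25 = 15751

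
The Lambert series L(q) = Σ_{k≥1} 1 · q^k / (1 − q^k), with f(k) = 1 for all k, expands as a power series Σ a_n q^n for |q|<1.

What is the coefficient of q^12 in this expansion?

a_12 = 6

[q^12] f(12)=1,f(6)=1,f(4)=1,f(3)=1,f(2)=1,f(1)=1 ⇒ 6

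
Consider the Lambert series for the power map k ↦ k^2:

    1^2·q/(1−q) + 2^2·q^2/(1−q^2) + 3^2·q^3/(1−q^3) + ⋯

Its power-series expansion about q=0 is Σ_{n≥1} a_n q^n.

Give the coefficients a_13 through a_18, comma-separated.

[q^13] f(1)=1,f(13)=169 ⇒ 170
n=14: 1·14 2·7 7·2 14·1  f→[1+4+49+196]=250
[q^15] f(1)=1,f(3)=9,f(5)=25,f(15)=225 ⇒ 260
q^16  k|16↦f(k): 16:256 8:64 4:16 2:4 1:1  a_16=341
n=17: 17·1 1·17  f→[289+1]=290
q^18  k|18↦f(k): 18:324 9:81 6:36 3:9 2:4 1:1  a_18=455

170, 250, 260, 341, 290, 455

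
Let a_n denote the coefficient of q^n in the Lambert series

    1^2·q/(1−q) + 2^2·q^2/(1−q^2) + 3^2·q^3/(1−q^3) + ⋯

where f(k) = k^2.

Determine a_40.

d|40:{1,2,4,5,8,10,20,40}  Σf=1+4+16+25+64+100+400+1600=2210

a_40 = 2210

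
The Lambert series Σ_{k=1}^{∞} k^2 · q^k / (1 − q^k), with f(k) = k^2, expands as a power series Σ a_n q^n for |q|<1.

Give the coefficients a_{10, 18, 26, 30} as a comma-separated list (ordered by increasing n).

n=10: 10·1 5·2 2·5 1·10  f→[100+25+4+1]=130
[q^18] f(18)=324,f(9)=81,f(6)=36,f(3)=9,f(2)=4,f(1)=1 ⇒ 455
[q^26] f(1)=1,f(2)=4,f(13)=169,f(26)=676 ⇒ 850
d|30:{30,15,10,6,5,3,2,1}  Σf=900+225+100+36+25+9+4+1=1300

130, 455, 850, 1300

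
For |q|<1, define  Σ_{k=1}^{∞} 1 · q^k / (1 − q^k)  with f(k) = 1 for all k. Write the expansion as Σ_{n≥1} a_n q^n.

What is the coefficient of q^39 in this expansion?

a_39 = 4

[q^39] f(39)=1,f(13)=1,f(3)=1,f(1)=1 ⇒ 4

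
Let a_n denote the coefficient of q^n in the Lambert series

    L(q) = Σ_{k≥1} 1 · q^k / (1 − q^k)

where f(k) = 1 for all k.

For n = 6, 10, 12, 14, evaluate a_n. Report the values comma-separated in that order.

4, 4, 6, 4

q^6  k|6↦f(k): 1:1 2:1 3:1 6:1  a_6=4
[q^10] f(1)=1,f(2)=1,f(5)=1,f(10)=1 ⇒ 4
[q^12] f(1)=1,f(2)=1,f(3)=1,f(4)=1,f(6)=1,f(12)=1 ⇒ 6
d|14:{1,2,7,14}  Σf=1+1+1+1=4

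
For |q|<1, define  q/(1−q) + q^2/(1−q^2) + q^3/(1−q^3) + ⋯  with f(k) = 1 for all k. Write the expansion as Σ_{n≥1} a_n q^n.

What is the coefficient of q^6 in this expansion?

a_6 = 4

d|6:{1,2,3,6}  Σf=1+1+1+1=4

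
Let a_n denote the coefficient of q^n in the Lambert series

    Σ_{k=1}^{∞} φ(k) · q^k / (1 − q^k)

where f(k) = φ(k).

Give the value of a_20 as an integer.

[q^20] φ(20)=8,φ(10)=4,φ(5)=4,φ(4)=2,φ(2)=1,φ(1)=1 ⇒ 20

a_20 = 20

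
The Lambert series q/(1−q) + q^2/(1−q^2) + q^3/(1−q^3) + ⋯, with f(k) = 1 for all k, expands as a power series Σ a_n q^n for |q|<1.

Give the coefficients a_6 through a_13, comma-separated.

n=6: 6·1 3·2 2·3 1·6  f→[1+1+1+1]=4
q^7  k|7↦f(k): 1:1 7:1  a_7=2
[q^8] f(8)=1,f(4)=1,f(2)=1,f(1)=1 ⇒ 4
[q^9] f(1)=1,f(3)=1,f(9)=1 ⇒ 3
[q^10] f(10)=1,f(5)=1,f(2)=1,f(1)=1 ⇒ 4
[q^11] f(1)=1,f(11)=1 ⇒ 2
d|12:{1,2,3,4,6,12}  Σf=1+1+1+1+1+1=6
d|13:{13,1}  Σf=1+1=2

4, 2, 4, 3, 4, 2, 6, 2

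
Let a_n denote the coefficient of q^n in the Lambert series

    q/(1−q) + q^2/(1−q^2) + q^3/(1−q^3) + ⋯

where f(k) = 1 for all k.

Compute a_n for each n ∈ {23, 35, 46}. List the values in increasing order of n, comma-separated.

2, 4, 4

d|23:{1,23}  Σf=1+1=2
[q^35] f(35)=1,f(7)=1,f(5)=1,f(1)=1 ⇒ 4
n=46: 46·1 23·2 2·23 1·46  f→[1+1+1+1]=4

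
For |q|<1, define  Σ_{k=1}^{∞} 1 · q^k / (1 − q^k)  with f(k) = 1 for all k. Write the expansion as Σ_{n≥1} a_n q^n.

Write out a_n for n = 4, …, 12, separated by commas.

3, 2, 4, 2, 4, 3, 4, 2, 6

d|4:{1,2,4}  Σf=1+1+1=3
q^5  k|5↦f(k): 1:1 5:1  a_5=2
n=6: 6·1 3·2 2·3 1·6  f→[1+1+1+1]=4
n=7: 1·7 7·1  f→[1+1]=2
n=8: 8·1 4·2 2·4 1·8  f→[1+1+1+1]=4
d|9:{1,3,9}  Σf=1+1+1=3
[q^10] f(10)=1,f(5)=1,f(2)=1,f(1)=1 ⇒ 4
q^11  k|11↦f(k): 1:1 11:1  a_11=2
[q^12] f(12)=1,f(6)=1,f(4)=1,f(3)=1,f(2)=1,f(1)=1 ⇒ 6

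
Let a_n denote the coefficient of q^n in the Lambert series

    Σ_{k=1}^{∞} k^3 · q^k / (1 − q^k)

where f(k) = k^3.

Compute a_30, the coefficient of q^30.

n=30: 1·30 2·15 3·10 5·6 6·5 10·3 15·2 30·1  f→[1+8+27+125+216+1000+3375+27000]=31752

a_30 = 31752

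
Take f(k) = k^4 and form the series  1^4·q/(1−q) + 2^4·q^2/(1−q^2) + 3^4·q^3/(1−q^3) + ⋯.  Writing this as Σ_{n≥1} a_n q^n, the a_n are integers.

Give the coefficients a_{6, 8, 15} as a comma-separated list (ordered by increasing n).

1394, 4369, 51332

[q^6] f(6)=1296,f(3)=81,f(2)=16,f(1)=1 ⇒ 1394
n=8: 8·1 4·2 2·4 1·8  f→[4096+256+16+1]=4369
q^15  k|15↦f(k): 15:50625 5:625 3:81 1:1  a_15=51332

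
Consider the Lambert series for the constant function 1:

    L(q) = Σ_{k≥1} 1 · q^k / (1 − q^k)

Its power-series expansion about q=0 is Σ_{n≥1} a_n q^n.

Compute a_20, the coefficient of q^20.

a_20 = 6

q^20  k|20↦f(k): 1:1 2:1 4:1 5:1 10:1 20:1  a_20=6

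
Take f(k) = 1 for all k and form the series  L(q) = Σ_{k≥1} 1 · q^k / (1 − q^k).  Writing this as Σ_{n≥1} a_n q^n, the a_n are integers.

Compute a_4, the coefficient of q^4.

a_4 = 3

[q^4] f(4)=1,f(2)=1,f(1)=1 ⇒ 3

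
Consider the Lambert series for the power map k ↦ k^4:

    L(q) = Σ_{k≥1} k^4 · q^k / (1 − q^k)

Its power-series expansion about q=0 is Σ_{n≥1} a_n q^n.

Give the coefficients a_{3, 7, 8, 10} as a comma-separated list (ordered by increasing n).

82, 2402, 4369, 10642

n=3: 1·3 3·1  f→[1+81]=82
q^7  k|7↦f(k): 1:1 7:2401  a_7=2402
q^8  k|8↦f(k): 8:4096 4:256 2:16 1:1  a_8=4369
d|10:{1,2,5,10}  Σf=1+16+625+10000=10642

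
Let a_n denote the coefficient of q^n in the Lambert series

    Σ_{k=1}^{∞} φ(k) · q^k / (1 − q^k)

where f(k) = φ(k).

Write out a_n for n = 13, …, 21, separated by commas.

d|13:{1,13}  Σφ=1+12=13
d|14:{1,2,7,14}  Σφ=1+1+6+6=14
d|15:{1,3,5,15}  Σφ=1+2+4+8=15
d|16:{1,2,4,8,16}  Σφ=1+1+2+4+8=16
q^17  k|17↦φ(k): 1:1 17:16  a_17=17
[q^18] φ(18)=6,φ(9)=6,φ(6)=2,φ(3)=2,φ(2)=1,φ(1)=1 ⇒ 18
q^19  k|19↦φ(k): 1:1 19:18  a_19=19
d|20:{20,10,5,4,2,1}  Σφ=8+4+4+2+1+1=20
d|21:{1,3,7,21}  Σφ=1+2+6+12=21

13, 14, 15, 16, 17, 18, 19, 20, 21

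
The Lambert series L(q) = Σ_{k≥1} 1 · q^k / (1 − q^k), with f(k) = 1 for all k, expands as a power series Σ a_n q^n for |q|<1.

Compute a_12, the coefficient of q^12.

a_12 = 6

n=12: 12·1 6·2 4·3 3·4 2·6 1·12  f→[1+1+1+1+1+1]=6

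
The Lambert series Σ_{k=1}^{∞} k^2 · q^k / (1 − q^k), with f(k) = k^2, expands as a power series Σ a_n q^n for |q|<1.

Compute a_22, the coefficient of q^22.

a_22 = 610

n=22: 1·22 2·11 11·2 22·1  f→[1+4+121+484]=610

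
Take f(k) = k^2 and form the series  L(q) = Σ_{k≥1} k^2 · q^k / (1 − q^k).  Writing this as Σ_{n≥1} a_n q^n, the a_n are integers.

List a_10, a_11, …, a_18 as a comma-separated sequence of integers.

q^10  k|10↦f(k): 1:1 2:4 5:25 10:100  a_10=130
q^11  k|11↦f(k): 11:121 1:1  a_11=122
n=12: 1·12 2·6 3·4 4·3 6·2 12·1  f→[1+4+9+16+36+144]=210
q^13  k|13↦f(k): 13:169 1:1  a_13=170
n=14: 14·1 7·2 2·7 1·14  f→[196+49+4+1]=250
d|15:{15,5,3,1}  Σf=225+25+9+1=260
q^16  k|16↦f(k): 16:256 8:64 4:16 2:4 1:1  a_16=341
q^17  k|17↦f(k): 17:289 1:1  a_17=290
n=18: 1·18 2·9 3·6 6·3 9·2 18·1  f→[1+4+9+36+81+324]=455

130, 122, 210, 170, 250, 260, 341, 290, 455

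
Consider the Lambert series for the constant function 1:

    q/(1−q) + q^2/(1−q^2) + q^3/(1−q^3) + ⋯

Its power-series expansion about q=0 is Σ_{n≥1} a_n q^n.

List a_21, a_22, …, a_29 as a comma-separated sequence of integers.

q^21  k|21↦f(k): 1:1 3:1 7:1 21:1  a_21=4
d|22:{22,11,2,1}  Σf=1+1+1+1=4
[q^23] f(1)=1,f(23)=1 ⇒ 2
d|24:{1,2,3,4,6,8,12,24}  Σf=1+1+1+1+1+1+1+1=8
q^25  k|25↦f(k): 1:1 5:1 25:1  a_25=3
q^26  k|26↦f(k): 26:1 13:1 2:1 1:1  a_26=4
n=27: 1·27 3·9 9·3 27·1  f→[1+1+1+1]=4
[q^28] f(28)=1,f(14)=1,f(7)=1,f(4)=1,f(2)=1,f(1)=1 ⇒ 6
[q^29] f(29)=1,f(1)=1 ⇒ 2

4, 4, 2, 8, 3, 4, 4, 6, 2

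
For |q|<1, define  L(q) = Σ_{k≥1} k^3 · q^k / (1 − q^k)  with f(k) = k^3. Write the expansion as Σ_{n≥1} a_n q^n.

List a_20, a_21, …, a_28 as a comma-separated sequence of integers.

9198, 9632, 11988, 12168, 16380, 15751, 19782, 20440, 25112

[q^20] f(20)=8000,f(10)=1000,f(5)=125,f(4)=64,f(2)=8,f(1)=1 ⇒ 9198
n=21: 21·1 7·3 3·7 1·21  f→[9261+343+27+1]=9632
q^22  k|22↦f(k): 22:10648 11:1331 2:8 1:1  a_22=11988
q^23  k|23↦f(k): 23:12167 1:1  a_23=12168
[q^24] f(24)=13824,f(12)=1728,f(8)=512,f(6)=216,f(4)=64,f(3)=27,f(2)=8,f(1)=1 ⇒ 16380
n=25: 25·1 5·5 1·25  f→[15625+125+1]=15751
n=26: 26·1 13·2 2·13 1·26  f→[17576+2197+8+1]=19782
n=27: 1·27 3·9 9·3 27·1  f→[1+27+729+19683]=20440
q^28  k|28↦f(k): 1:1 2:8 4:64 7:343 14:2744 28:21952  a_28=25112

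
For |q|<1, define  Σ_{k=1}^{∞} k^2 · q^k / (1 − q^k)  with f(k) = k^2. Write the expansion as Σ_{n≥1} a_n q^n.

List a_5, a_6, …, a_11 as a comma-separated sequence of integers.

26, 50, 50, 85, 91, 130, 122

[q^5] f(1)=1,f(5)=25 ⇒ 26
n=6: 6·1 3·2 2·3 1·6  f→[36+9+4+1]=50
d|7:{1,7}  Σf=1+49=50
n=8: 8·1 4·2 2·4 1·8  f→[64+16+4+1]=85
[q^9] f(1)=1,f(3)=9,f(9)=81 ⇒ 91
d|10:{1,2,5,10}  Σf=1+4+25+100=130
d|11:{1,11}  Σf=1+121=122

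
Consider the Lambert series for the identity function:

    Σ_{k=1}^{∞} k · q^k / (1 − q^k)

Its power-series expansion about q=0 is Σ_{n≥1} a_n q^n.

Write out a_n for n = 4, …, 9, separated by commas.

7, 6, 12, 8, 15, 13

q^4  k|4↦f(k): 4:4 2:2 1:1  a_4=7
n=5: 1·5 5·1  f→[1+5]=6
q^6  k|6↦f(k): 6:6 3:3 2:2 1:1  a_6=12
[q^7] f(1)=1,f(7)=7 ⇒ 8
[q^8] f(1)=1,f(2)=2,f(4)=4,f(8)=8 ⇒ 15
d|9:{9,3,1}  Σf=9+3+1=13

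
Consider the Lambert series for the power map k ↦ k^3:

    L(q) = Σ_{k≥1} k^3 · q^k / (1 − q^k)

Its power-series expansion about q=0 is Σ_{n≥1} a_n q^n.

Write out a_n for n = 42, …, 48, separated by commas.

d|42:{1,2,3,6,7,14,21,42}  Σf=1+8+27+216+343+2744+9261+74088=86688
[q^43] f(43)=79507,f(1)=1 ⇒ 79508
q^44  k|44↦f(k): 1:1 2:8 4:64 11:1331 22:10648 44:85184  a_44=97236
n=45: 45·1 15·3 9·5 5·9 3·15 1·45  f→[91125+3375+729+125+27+1]=95382
d|46:{1,2,23,46}  Σf=1+8+12167+97336=109512
q^47  k|47↦f(k): 47:103823 1:1  a_47=103824
q^48  k|48↦f(k): 48:110592 24:13824 16:4096 12:1728 8:512 6:216 4:64 3:27 2:8 1:1  a_48=131068

86688, 79508, 97236, 95382, 109512, 103824, 131068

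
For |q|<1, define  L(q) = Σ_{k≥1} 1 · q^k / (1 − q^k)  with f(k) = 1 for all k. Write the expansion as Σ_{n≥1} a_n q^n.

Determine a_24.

a_24 = 8

n=24: 24·1 12·2 8·3 6·4 4·6 3·8 2·12 1·24  f→[1+1+1+1+1+1+1+1]=8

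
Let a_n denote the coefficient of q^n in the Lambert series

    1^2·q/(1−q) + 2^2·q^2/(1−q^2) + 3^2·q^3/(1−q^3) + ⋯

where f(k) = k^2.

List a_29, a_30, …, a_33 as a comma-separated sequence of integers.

q^29  k|29↦f(k): 1:1 29:841  a_29=842
q^30  k|30↦f(k): 30:900 15:225 10:100 6:36 5:25 3:9 2:4 1:1  a_30=1300
[q^31] f(31)=961,f(1)=1 ⇒ 962
[q^32] f(1)=1,f(2)=4,f(4)=16,f(8)=64,f(16)=256,f(32)=1024 ⇒ 1365
d|33:{33,11,3,1}  Σf=1089+121+9+1=1220

842, 1300, 962, 1365, 1220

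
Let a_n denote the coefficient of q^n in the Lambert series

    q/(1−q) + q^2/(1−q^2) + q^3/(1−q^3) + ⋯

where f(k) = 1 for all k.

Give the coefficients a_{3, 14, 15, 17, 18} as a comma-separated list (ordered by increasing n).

2, 4, 4, 2, 6

n=3: 3·1 1·3  f→[1+1]=2
q^14  k|14↦f(k): 1:1 2:1 7:1 14:1  a_14=4
[q^15] f(15)=1,f(5)=1,f(3)=1,f(1)=1 ⇒ 4
d|17:{17,1}  Σf=1+1=2
d|18:{1,2,3,6,9,18}  Σf=1+1+1+1+1+1=6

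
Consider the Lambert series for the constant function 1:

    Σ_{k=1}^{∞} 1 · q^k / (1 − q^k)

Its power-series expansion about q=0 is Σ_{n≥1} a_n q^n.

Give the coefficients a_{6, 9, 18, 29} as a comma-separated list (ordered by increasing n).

n=6: 1·6 2·3 3·2 6·1  f→[1+1+1+1]=4
d|9:{9,3,1}  Σf=1+1+1=3
n=18: 1·18 2·9 3·6 6·3 9·2 18·1  f→[1+1+1+1+1+1]=6
[q^29] f(1)=1,f(29)=1 ⇒ 2

4, 3, 6, 2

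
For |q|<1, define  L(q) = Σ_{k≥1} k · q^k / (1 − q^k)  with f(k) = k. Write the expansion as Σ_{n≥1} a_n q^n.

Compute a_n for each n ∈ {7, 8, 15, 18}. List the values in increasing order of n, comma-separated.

n=7: 7·1 1·7  f→[7+1]=8
[q^8] f(1)=1,f(2)=2,f(4)=4,f(8)=8 ⇒ 15
[q^15] f(15)=15,f(5)=5,f(3)=3,f(1)=1 ⇒ 24
[q^18] f(18)=18,f(9)=9,f(6)=6,f(3)=3,f(2)=2,f(1)=1 ⇒ 39

8, 15, 24, 39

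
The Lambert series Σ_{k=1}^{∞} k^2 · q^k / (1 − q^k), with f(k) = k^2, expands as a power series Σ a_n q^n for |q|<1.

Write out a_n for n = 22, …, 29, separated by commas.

n=22: 1·22 2·11 11·2 22·1  f→[1+4+121+484]=610
[q^23] f(23)=529,f(1)=1 ⇒ 530
n=24: 1·24 2·12 3·8 4·6 6·4 8·3 12·2 24·1  f→[1+4+9+16+36+64+144+576]=850
q^25  k|25↦f(k): 1:1 5:25 25:625  a_25=651
d|26:{26,13,2,1}  Σf=676+169+4+1=850
[q^27] f(27)=729,f(9)=81,f(3)=9,f(1)=1 ⇒ 820
[q^28] f(1)=1,f(2)=4,f(4)=16,f(7)=49,f(14)=196,f(28)=784 ⇒ 1050
n=29: 29·1 1·29  f→[841+1]=842

610, 530, 850, 651, 850, 820, 1050, 842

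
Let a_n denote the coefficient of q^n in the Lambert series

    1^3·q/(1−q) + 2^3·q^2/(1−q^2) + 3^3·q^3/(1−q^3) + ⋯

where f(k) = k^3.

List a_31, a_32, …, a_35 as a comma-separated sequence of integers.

29792, 37449, 37296, 44226, 43344

q^31  k|31↦f(k): 31:29791 1:1  a_31=29792
q^32  k|32↦f(k): 32:32768 16:4096 8:512 4:64 2:8 1:1  a_32=37449
d|33:{33,11,3,1}  Σf=35937+1331+27+1=37296
[q^34] f(1)=1,f(2)=8,f(17)=4913,f(34)=39304 ⇒ 44226
[q^35] f(35)=42875,f(7)=343,f(5)=125,f(1)=1 ⇒ 43344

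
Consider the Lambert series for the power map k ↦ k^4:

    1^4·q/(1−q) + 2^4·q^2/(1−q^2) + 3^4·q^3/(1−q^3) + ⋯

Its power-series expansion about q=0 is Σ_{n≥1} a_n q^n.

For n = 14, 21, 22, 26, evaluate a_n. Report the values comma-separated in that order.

q^14  k|14↦f(k): 14:38416 7:2401 2:16 1:1  a_14=40834
q^21  k|21↦f(k): 21:194481 7:2401 3:81 1:1  a_21=196964
[q^22] f(22)=234256,f(11)=14641,f(2)=16,f(1)=1 ⇒ 248914
q^26  k|26↦f(k): 26:456976 13:28561 2:16 1:1  a_26=485554

40834, 196964, 248914, 485554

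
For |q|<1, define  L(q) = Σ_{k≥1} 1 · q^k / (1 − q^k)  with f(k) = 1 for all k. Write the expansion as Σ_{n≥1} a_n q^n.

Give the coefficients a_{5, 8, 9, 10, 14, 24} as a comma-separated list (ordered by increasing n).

2, 4, 3, 4, 4, 8

d|5:{1,5}  Σf=1+1=2
q^8  k|8↦f(k): 1:1 2:1 4:1 8:1  a_8=4
[q^9] f(9)=1,f(3)=1,f(1)=1 ⇒ 3
d|10:{1,2,5,10}  Σf=1+1+1+1=4
[q^14] f(14)=1,f(7)=1,f(2)=1,f(1)=1 ⇒ 4
q^24  k|24↦f(k): 1:1 2:1 3:1 4:1 6:1 8:1 12:1 24:1  a_24=8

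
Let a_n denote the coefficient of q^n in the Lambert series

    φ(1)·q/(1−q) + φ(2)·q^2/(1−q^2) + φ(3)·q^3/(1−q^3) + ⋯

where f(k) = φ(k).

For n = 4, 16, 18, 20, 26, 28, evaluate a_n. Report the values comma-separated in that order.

[q^4] φ(4)=2,φ(2)=1,φ(1)=1 ⇒ 4
q^16  k|16↦φ(k): 1:1 2:1 4:2 8:4 16:8  a_16=16
[q^18] φ(18)=6,φ(9)=6,φ(6)=2,φ(3)=2,φ(2)=1,φ(1)=1 ⇒ 18
d|20:{20,10,5,4,2,1}  Σφ=8+4+4+2+1+1=20
d|26:{26,13,2,1}  Σφ=12+12+1+1=26
q^28  k|28↦φ(k): 28:12 14:6 7:6 4:2 2:1 1:1  a_28=28

4, 16, 18, 20, 26, 28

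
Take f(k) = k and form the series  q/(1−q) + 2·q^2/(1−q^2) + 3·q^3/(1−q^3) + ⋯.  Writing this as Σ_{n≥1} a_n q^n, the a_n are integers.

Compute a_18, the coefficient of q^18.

n=18: 18·1 9·2 6·3 3·6 2·9 1·18  f→[18+9+6+3+2+1]=39

a_18 = 39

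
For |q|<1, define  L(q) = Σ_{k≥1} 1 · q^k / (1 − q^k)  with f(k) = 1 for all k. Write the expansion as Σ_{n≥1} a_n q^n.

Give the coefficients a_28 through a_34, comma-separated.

6, 2, 8, 2, 6, 4, 4

d|28:{1,2,4,7,14,28}  Σf=1+1+1+1+1+1=6
[q^29] f(1)=1,f(29)=1 ⇒ 2
d|30:{1,2,3,5,6,10,15,30}  Σf=1+1+1+1+1+1+1+1=8
d|31:{1,31}  Σf=1+1=2
q^32  k|32↦f(k): 1:1 2:1 4:1 8:1 16:1 32:1  a_32=6
[q^33] f(33)=1,f(11)=1,f(3)=1,f(1)=1 ⇒ 4
n=34: 1·34 2·17 17·2 34·1  f→[1+1+1+1]=4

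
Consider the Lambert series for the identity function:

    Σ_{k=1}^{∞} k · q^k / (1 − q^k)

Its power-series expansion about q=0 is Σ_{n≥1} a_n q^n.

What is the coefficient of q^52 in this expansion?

a_52 = 98

d|52:{52,26,13,4,2,1}  Σf=52+26+13+4+2+1=98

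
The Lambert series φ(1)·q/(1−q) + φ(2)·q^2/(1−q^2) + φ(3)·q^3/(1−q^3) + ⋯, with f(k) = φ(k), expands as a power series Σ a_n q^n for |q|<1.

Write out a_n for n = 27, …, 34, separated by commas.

n=27: 1·27 3·9 9·3 27·1  φ→[1+2+6+18]=27
d|28:{28,14,7,4,2,1}  Σφ=12+6+6+2+1+1=28
[q^29] φ(29)=28,φ(1)=1 ⇒ 29
q^30  k|30↦φ(k): 1:1 2:1 3:2 5:4 6:2 10:4 15:8 30:8  a_30=30
n=31: 1·31 31·1  φ→[1+30]=31
q^32  k|32↦φ(k): 1:1 2:1 4:2 8:4 16:8 32:16  a_32=32
d|33:{1,3,11,33}  Σφ=1+2+10+20=33
d|34:{1,2,17,34}  Σφ=1+1+16+16=34

27, 28, 29, 30, 31, 32, 33, 34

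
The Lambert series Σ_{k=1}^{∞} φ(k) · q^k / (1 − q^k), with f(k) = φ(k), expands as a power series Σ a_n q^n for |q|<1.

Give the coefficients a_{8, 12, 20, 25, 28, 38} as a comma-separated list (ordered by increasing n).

d|8:{1,2,4,8}  Σφ=1+1+2+4=8
[q^12] φ(1)=1,φ(2)=1,φ(3)=2,φ(4)=2,φ(6)=2,φ(12)=4 ⇒ 12
n=20: 20·1 10·2 5·4 4·5 2·10 1·20  φ→[8+4+4+2+1+1]=20
d|25:{1,5,25}  Σφ=1+4+20=25
q^28  k|28↦φ(k): 1:1 2:1 4:2 7:6 14:6 28:12  a_28=28
d|38:{1,2,19,38}  Σφ=1+1+18+18=38

8, 12, 20, 25, 28, 38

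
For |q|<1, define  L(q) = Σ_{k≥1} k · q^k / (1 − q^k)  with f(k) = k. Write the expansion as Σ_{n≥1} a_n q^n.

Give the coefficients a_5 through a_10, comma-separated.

n=5: 5·1 1·5  f→[5+1]=6
d|6:{6,3,2,1}  Σf=6+3+2+1=12
n=7: 7·1 1·7  f→[7+1]=8
[q^8] f(1)=1,f(2)=2,f(4)=4,f(8)=8 ⇒ 15
[q^9] f(1)=1,f(3)=3,f(9)=9 ⇒ 13
[q^10] f(1)=1,f(2)=2,f(5)=5,f(10)=10 ⇒ 18

6, 12, 8, 15, 13, 18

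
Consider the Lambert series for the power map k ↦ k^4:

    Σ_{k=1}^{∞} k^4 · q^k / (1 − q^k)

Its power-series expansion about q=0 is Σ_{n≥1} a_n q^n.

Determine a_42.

a_42 = 3348388

n=42: 42·1 21·2 14·3 7·6 6·7 3·14 2·21 1·42  f→[3111696+194481+38416+2401+1296+81+16+1]=3348388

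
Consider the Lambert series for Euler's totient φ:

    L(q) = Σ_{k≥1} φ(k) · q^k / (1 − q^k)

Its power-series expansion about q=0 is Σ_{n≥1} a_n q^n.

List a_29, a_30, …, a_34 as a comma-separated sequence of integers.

n=29: 29·1 1·29  φ→[28+1]=29
q^30  k|30↦φ(k): 30:8 15:8 10:4 6:2 5:4 3:2 2:1 1:1  a_30=30
d|31:{31,1}  Σφ=30+1=31
n=32: 32·1 16·2 8·4 4·8 2·16 1·32  φ→[16+8+4+2+1+1]=32
[q^33] φ(33)=20,φ(11)=10,φ(3)=2,φ(1)=1 ⇒ 33
q^34  k|34↦φ(k): 1:1 2:1 17:16 34:16  a_34=34

29, 30, 31, 32, 33, 34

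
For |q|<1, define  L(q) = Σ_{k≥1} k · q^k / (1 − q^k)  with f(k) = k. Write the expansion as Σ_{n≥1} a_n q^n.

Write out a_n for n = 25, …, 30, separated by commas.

d|25:{1,5,25}  Σf=1+5+25=31
n=26: 26·1 13·2 2·13 1·26  f→[26+13+2+1]=42
[q^27] f(1)=1,f(3)=3,f(9)=9,f(27)=27 ⇒ 40
[q^28] f(1)=1,f(2)=2,f(4)=4,f(7)=7,f(14)=14,f(28)=28 ⇒ 56
q^29  k|29↦f(k): 1:1 29:29  a_29=30
q^30  k|30↦f(k): 30:30 15:15 10:10 6:6 5:5 3:3 2:2 1:1  a_30=72

31, 42, 40, 56, 30, 72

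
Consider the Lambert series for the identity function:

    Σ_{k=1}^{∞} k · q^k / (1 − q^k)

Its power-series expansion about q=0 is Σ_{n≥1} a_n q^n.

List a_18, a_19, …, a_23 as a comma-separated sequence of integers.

n=18: 1·18 2·9 3·6 6·3 9·2 18·1  f→[1+2+3+6+9+18]=39
n=19: 1·19 19·1  f→[1+19]=20
[q^20] f(1)=1,f(2)=2,f(4)=4,f(5)=5,f(10)=10,f(20)=20 ⇒ 42
q^21  k|21↦f(k): 21:21 7:7 3:3 1:1  a_21=32
q^22  k|22↦f(k): 22:22 11:11 2:2 1:1  a_22=36
q^23  k|23↦f(k): 1:1 23:23  a_23=24

39, 20, 42, 32, 36, 24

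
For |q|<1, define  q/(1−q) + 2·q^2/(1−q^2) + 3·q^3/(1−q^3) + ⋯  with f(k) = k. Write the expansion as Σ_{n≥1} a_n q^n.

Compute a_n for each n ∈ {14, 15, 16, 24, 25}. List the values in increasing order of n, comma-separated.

24, 24, 31, 60, 31

d|14:{14,7,2,1}  Σf=14+7+2+1=24
[q^15] f(1)=1,f(3)=3,f(5)=5,f(15)=15 ⇒ 24
[q^16] f(16)=16,f(8)=8,f(4)=4,f(2)=2,f(1)=1 ⇒ 31
[q^24] f(1)=1,f(2)=2,f(3)=3,f(4)=4,f(6)=6,f(8)=8,f(12)=12,f(24)=24 ⇒ 60
q^25  k|25↦f(k): 25:25 5:5 1:1  a_25=31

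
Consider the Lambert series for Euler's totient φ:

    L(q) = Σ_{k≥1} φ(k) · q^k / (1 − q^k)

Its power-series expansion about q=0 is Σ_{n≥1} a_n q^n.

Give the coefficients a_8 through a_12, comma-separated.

n=8: 8·1 4·2 2·4 1·8  φ→[4+2+1+1]=8
n=9: 9·1 3·3 1·9  φ→[6+2+1]=9
n=10: 1·10 2·5 5·2 10·1  φ→[1+1+4+4]=10
n=11: 1·11 11·1  φ→[1+10]=11
[q^12] φ(1)=1,φ(2)=1,φ(3)=2,φ(4)=2,φ(6)=2,φ(12)=4 ⇒ 12

8, 9, 10, 11, 12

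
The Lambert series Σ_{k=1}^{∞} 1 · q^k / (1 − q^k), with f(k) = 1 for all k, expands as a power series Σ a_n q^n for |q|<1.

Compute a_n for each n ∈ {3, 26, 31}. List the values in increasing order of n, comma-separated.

d|3:{1,3}  Σf=1+1=2
[q^26] f(1)=1,f(2)=1,f(13)=1,f(26)=1 ⇒ 4
[q^31] f(31)=1,f(1)=1 ⇒ 2

2, 4, 2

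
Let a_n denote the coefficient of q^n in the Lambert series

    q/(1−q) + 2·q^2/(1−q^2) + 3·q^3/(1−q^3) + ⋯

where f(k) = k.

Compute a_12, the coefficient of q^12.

n=12: 12·1 6·2 4·3 3·4 2·6 1·12  f→[12+6+4+3+2+1]=28

a_12 = 28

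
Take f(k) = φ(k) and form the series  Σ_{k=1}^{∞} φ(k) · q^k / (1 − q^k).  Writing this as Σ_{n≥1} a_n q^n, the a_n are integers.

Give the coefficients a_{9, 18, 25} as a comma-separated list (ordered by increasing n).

n=9: 1·9 3·3 9·1  φ→[1+2+6]=9
q^18  k|18↦φ(k): 1:1 2:1 3:2 6:2 9:6 18:6  a_18=18
d|25:{1,5,25}  Σφ=1+4+20=25

9, 18, 25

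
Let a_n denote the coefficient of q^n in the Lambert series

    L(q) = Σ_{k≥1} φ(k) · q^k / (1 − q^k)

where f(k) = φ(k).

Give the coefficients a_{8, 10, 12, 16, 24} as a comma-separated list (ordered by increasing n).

q^8  k|8↦φ(k): 1:1 2:1 4:2 8:4  a_8=8
q^10  k|10↦φ(k): 1:1 2:1 5:4 10:4  a_10=10
d|12:{12,6,4,3,2,1}  Σφ=4+2+2+2+1+1=12
q^16  k|16↦φ(k): 1:1 2:1 4:2 8:4 16:8  a_16=16
n=24: 24·1 12·2 8·3 6·4 4·6 3·8 2·12 1·24  φ→[8+4+4+2+2+2+1+1]=24

8, 10, 12, 16, 24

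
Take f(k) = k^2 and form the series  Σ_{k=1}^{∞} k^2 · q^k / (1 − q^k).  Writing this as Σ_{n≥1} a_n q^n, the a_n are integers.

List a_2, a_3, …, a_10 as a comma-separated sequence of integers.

[q^2] f(1)=1,f(2)=4 ⇒ 5
q^3  k|3↦f(k): 1:1 3:9  a_3=10
q^4  k|4↦f(k): 1:1 2:4 4:16  a_4=21
n=5: 5·1 1·5  f→[25+1]=26
[q^6] f(1)=1,f(2)=4,f(3)=9,f(6)=36 ⇒ 50
[q^7] f(1)=1,f(7)=49 ⇒ 50
[q^8] f(1)=1,f(2)=4,f(4)=16,f(8)=64 ⇒ 85
[q^9] f(9)=81,f(3)=9,f(1)=1 ⇒ 91
d|10:{10,5,2,1}  Σf=100+25+4+1=130

5, 10, 21, 26, 50, 50, 85, 91, 130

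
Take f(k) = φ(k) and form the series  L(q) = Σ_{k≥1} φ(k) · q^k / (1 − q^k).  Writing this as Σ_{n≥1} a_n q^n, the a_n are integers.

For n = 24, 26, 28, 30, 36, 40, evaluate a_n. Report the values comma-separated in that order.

q^24  k|24↦φ(k): 24:8 12:4 8:4 6:2 4:2 3:2 2:1 1:1  a_24=24
q^26  k|26↦φ(k): 1:1 2:1 13:12 26:12  a_26=26
[q^28] φ(28)=12,φ(14)=6,φ(7)=6,φ(4)=2,φ(2)=1,φ(1)=1 ⇒ 28
d|30:{1,2,3,5,6,10,15,30}  Σφ=1+1+2+4+2+4+8+8=30
[q^36] φ(1)=1,φ(2)=1,φ(3)=2,φ(4)=2,φ(6)=2,φ(9)=6,φ(12)=4,φ(18)=6,φ(36)=12 ⇒ 36
d|40:{40,20,10,8,5,4,2,1}  Σφ=16+8+4+4+4+2+1+1=40

24, 26, 28, 30, 36, 40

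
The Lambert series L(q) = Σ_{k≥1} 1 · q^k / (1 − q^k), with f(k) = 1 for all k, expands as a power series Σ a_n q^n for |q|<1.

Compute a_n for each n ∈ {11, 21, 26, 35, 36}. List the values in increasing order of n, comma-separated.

2, 4, 4, 4, 9

d|11:{11,1}  Σf=1+1=2
q^21  k|21↦f(k): 1:1 3:1 7:1 21:1  a_21=4
q^26  k|26↦f(k): 1:1 2:1 13:1 26:1  a_26=4
n=35: 1·35 5·7 7·5 35·1  f→[1+1+1+1]=4
d|36:{1,2,3,4,6,9,12,18,36}  Σf=1+1+1+1+1+1+1+1+1=9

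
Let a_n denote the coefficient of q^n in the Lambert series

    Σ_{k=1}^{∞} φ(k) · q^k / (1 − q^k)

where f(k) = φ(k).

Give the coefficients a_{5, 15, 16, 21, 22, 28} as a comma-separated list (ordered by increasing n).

n=5: 5·1 1·5  φ→[4+1]=5
q^15  k|15↦φ(k): 1:1 3:2 5:4 15:8  a_15=15
[q^16] φ(1)=1,φ(2)=1,φ(4)=2,φ(8)=4,φ(16)=8 ⇒ 16
n=21: 1·21 3·7 7·3 21·1  φ→[1+2+6+12]=21
n=22: 22·1 11·2 2·11 1·22  φ→[10+10+1+1]=22
n=28: 1·28 2·14 4·7 7·4 14·2 28·1  φ→[1+1+2+6+6+12]=28

5, 15, 16, 21, 22, 28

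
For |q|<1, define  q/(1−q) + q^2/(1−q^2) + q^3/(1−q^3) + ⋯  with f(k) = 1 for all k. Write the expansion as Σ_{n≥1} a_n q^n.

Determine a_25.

n=25: 1·25 5·5 25·1  f→[1+1+1]=3

a_25 = 3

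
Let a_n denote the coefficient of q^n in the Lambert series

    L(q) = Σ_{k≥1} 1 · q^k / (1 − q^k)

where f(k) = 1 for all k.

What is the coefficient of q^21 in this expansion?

a_21 = 4

d|21:{21,7,3,1}  Σf=1+1+1+1=4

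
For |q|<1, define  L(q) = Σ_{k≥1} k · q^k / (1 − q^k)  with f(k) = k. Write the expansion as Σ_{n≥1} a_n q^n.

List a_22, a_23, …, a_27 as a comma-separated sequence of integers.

36, 24, 60, 31, 42, 40

n=22: 22·1 11·2 2·11 1·22  f→[22+11+2+1]=36
[q^23] f(1)=1,f(23)=23 ⇒ 24
d|24:{24,12,8,6,4,3,2,1}  Σf=24+12+8+6+4+3+2+1=60
[q^25] f(1)=1,f(5)=5,f(25)=25 ⇒ 31
n=26: 26·1 13·2 2·13 1·26  f→[26+13+2+1]=42
[q^27] f(27)=27,f(9)=9,f(3)=3,f(1)=1 ⇒ 40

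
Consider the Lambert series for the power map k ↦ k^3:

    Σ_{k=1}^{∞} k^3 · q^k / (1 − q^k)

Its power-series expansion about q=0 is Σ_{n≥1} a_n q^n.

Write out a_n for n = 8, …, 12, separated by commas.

585, 757, 1134, 1332, 2044

n=8: 1·8 2·4 4·2 8·1  f→[1+8+64+512]=585
[q^9] f(9)=729,f(3)=27,f(1)=1 ⇒ 757
d|10:{10,5,2,1}  Σf=1000+125+8+1=1134
d|11:{1,11}  Σf=1+1331=1332
n=12: 1·12 2·6 3·4 4·3 6·2 12·1  f→[1+8+27+64+216+1728]=2044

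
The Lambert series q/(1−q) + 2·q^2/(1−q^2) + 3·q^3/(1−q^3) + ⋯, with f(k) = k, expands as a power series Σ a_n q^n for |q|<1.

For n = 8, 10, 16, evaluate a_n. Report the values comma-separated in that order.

q^8  k|8↦f(k): 8:8 4:4 2:2 1:1  a_8=15
q^10  k|10↦f(k): 1:1 2:2 5:5 10:10  a_10=18
[q^16] f(1)=1,f(2)=2,f(4)=4,f(8)=8,f(16)=16 ⇒ 31

15, 18, 31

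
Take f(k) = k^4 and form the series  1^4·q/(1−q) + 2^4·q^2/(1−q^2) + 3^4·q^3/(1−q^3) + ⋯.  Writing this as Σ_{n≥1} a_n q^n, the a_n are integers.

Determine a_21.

a_21 = 196964

[q^21] f(21)=194481,f(7)=2401,f(3)=81,f(1)=1 ⇒ 196964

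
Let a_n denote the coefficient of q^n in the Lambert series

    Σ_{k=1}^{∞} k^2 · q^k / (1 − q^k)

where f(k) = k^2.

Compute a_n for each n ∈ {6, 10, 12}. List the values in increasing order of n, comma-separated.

50, 130, 210

[q^6] f(1)=1,f(2)=4,f(3)=9,f(6)=36 ⇒ 50
q^10  k|10↦f(k): 1:1 2:4 5:25 10:100  a_10=130
[q^12] f(1)=1,f(2)=4,f(3)=9,f(4)=16,f(6)=36,f(12)=144 ⇒ 210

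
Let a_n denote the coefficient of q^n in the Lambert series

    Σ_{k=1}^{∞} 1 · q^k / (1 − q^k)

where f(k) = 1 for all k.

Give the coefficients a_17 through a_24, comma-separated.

2, 6, 2, 6, 4, 4, 2, 8

[q^17] f(1)=1,f(17)=1 ⇒ 2
n=18: 1·18 2·9 3·6 6·3 9·2 18·1  f→[1+1+1+1+1+1]=6
n=19: 19·1 1·19  f→[1+1]=2
q^20  k|20↦f(k): 20:1 10:1 5:1 4:1 2:1 1:1  a_20=6
n=21: 1·21 3·7 7·3 21·1  f→[1+1+1+1]=4
n=22: 22·1 11·2 2·11 1·22  f→[1+1+1+1]=4
q^23  k|23↦f(k): 1:1 23:1  a_23=2
[q^24] f(24)=1,f(12)=1,f(8)=1,f(6)=1,f(4)=1,f(3)=1,f(2)=1,f(1)=1 ⇒ 8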